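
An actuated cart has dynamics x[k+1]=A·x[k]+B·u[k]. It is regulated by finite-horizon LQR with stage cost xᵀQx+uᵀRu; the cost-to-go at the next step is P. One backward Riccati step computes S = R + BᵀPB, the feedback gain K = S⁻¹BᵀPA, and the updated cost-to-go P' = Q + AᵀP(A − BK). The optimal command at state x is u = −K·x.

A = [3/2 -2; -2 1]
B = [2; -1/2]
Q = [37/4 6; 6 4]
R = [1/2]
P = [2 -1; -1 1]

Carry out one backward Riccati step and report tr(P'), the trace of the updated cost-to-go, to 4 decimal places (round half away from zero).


15.6047

BᵀP = [4.5000 -2.5000]
S = R + BᵀPB = [1/2] + [10.2500] = [10.7500]
BᵀPA = [11.7500 -11.5000]
K = S⁻¹·BᵀPA = [1.0930 -1.0698]
A−BK = [-0.6860 0.1395; -1.4535 0.4651]
AᵀP(A−BK) = [1.6570 -0.9302; -0.9302 0.6977]
P' = Q + AᵀP(A−BK) = [10.9070 5.0698; 5.0698 4.6977]
tr(P') = 15.6047


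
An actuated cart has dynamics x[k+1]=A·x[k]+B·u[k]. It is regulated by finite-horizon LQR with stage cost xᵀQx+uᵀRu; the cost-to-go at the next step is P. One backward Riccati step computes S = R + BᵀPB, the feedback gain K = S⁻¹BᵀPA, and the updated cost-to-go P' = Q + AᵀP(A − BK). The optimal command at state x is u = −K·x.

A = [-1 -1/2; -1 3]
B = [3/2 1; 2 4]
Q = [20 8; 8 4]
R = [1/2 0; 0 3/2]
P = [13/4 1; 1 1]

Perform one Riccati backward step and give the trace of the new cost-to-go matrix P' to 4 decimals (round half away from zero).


25.9777

BᵀP = [6.8750 3.5000; 7.2500 5.0000]
S = R + BᵀPB = [1/2 0; 0 3/2] + [17.3125 20.8750; 20.8750 27.2500] = [17.8125 20.8750; 20.8750 28.7500]
BᵀPA = [-10.3750 7.0625; -12.2500 11.3750]
K = S⁻¹·BᵀPA = [-0.5575 -0.4507; -0.0213 0.7229]
A−BK = [-0.1424 -0.5469; 0.2002 1.0098]
AᵀP(A−BK) = [0.2051 0.3045; 0.3045 1.7726]
P' = Q + AᵀP(A−BK) = [20.2051 8.3045; 8.3045 5.7726]
tr(P') = 25.9777


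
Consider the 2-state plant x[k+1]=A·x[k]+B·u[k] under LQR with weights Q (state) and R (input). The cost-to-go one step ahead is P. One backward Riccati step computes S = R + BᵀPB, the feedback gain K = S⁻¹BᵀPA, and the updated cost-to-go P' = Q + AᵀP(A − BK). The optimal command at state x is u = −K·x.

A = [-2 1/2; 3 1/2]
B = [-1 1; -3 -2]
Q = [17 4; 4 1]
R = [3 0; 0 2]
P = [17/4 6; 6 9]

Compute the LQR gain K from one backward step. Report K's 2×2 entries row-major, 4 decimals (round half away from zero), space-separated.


-0.2765 -0.2040 -0.4604 -0.0520

BᵀP = [-22.2500 -33.0000; -7.7500 -12.0000]
S = R + BᵀPB = [3 0; 0 2] + [121.2500 43.7500; 43.7500 16.2500] = [124.2500 43.7500; 43.7500 18.2500]
BᵀPA = [-54.5000 -27.6250; -20.5000 -9.8750]
K = S⁻¹·BᵀPA = [-0.2765 -0.2040; -0.4604 -0.0520]
A−BK = [-1.8161 0.3479; 1.2496 -0.2161]
AᵀP(A−BK) = [1.4915 0.0647; 0.0647 0.1628]
P' = Q + AᵀP(A−BK) = [18.4915 4.0647; 4.0647 1.1628]
tr(P') = 19.6543


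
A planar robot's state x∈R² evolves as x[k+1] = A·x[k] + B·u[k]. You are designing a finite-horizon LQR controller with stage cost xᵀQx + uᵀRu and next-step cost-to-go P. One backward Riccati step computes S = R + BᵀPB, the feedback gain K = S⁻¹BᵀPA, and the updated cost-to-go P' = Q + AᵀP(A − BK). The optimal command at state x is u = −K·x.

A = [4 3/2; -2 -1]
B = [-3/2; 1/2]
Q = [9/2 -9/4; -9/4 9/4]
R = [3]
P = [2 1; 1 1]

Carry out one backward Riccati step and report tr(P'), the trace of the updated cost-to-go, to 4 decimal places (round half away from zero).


17.8000

BᵀP = [-2.5000 -1.0000]
S = R + BᵀPB = [3] + [3.2500] = [6.2500]
BᵀPA = [-8.0000 -2.7500]
K = S⁻¹·BᵀPA = [-1.2800 -0.4400]
A−BK = [2.0800 0.8400; -1.3600 -0.7800]
AᵀP(A−BK) = [9.7600 3.4800; 3.4800 1.2900]
P' = Q + AᵀP(A−BK) = [14.2600 1.2300; 1.2300 3.5400]
tr(P') = 17.8000


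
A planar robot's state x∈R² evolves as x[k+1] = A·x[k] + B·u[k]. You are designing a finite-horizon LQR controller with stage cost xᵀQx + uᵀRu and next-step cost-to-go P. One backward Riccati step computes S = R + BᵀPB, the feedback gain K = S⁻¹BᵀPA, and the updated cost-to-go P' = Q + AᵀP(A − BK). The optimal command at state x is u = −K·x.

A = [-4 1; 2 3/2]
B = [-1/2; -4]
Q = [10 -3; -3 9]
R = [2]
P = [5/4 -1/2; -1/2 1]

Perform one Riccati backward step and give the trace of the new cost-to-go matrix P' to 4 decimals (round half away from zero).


BᵀP = [1.3750 -3.7500]
S = R + BᵀPB = [2] + [14.3125] = [16.3125]
BᵀPA = [-13.0000 -4.2500]
K = S⁻¹·BᵀPA = [-0.7969 -0.2605]
A−BK = [-4.3985 0.8697; -1.1877 0.4579]
AᵀP(A−BK) = [21.6398 -3.3870; -3.3870 0.8927]
P' = Q + AᵀP(A−BK) = [31.6398 -6.3870; -6.3870 9.8927]
tr(P') = 41.5326

41.5326


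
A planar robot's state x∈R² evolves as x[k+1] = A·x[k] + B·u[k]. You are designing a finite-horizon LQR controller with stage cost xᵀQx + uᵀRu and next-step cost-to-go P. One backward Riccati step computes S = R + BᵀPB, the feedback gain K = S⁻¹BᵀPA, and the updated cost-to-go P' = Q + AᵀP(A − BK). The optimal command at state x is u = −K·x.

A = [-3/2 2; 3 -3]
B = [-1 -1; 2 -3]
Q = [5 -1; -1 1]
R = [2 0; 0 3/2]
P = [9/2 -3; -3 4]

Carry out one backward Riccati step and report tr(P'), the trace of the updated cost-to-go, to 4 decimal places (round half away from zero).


BᵀP = [-10.5000 11.0000; 4.5000 -9.0000]
S = R + BᵀPB = [2 0; 0 3/2] + [32.5000 -22.5000; -22.5000 22.5000] = [34.5000 -22.5000; -22.5000 24.0000]
BᵀPA = [48.7500 -54.0000; -33.7500 36.0000]
K = S⁻¹·BᵀPA = [1.2762 -1.5105; -0.2098 0.0839]
A−BK = [-0.4336 0.5734; -0.1818 0.2727]
AᵀP(A−BK) = [3.8287 -4.5315; -4.5315 5.4126]
P' = Q + AᵀP(A−BK) = [8.8287 -5.5315; -5.5315 6.4126]
tr(P') = 15.2413

15.2413


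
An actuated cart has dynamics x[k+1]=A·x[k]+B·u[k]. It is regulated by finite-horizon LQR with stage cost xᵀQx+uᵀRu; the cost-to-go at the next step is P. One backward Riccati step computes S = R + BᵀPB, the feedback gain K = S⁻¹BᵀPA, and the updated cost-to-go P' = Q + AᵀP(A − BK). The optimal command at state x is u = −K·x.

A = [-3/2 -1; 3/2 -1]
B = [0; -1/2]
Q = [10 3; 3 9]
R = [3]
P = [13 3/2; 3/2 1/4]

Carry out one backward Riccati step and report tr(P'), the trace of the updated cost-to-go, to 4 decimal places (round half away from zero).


57.7755

BᵀP = [-0.7500 -0.1250]
S = R + BᵀPB = [3] + [0.0625] = [3.0625]
BᵀPA = [0.9375 0.8750]
K = S⁻¹·BᵀPA = [0.3061 0.2857]
A−BK = [-1.5000 -1.0000; 1.6531 -0.8571]
AᵀP(A−BK) = [22.7755 18.8571; 18.8571 16.0000]
P' = Q + AᵀP(A−BK) = [32.7755 21.8571; 21.8571 25.0000]
tr(P') = 57.7755


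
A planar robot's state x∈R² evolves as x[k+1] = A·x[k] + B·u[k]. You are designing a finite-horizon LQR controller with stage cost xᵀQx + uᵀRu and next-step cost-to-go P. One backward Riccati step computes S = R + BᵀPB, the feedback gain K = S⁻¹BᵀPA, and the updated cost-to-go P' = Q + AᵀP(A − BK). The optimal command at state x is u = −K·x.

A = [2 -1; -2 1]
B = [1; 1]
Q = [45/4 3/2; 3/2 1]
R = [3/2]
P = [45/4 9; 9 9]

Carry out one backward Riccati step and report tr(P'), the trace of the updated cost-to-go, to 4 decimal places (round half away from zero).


BᵀP = [20.2500 18.0000]
S = R + BᵀPB = [3/2] + [38.2500] = [39.7500]
BᵀPA = [4.5000 -2.2500]
K = S⁻¹·BᵀPA = [0.1132 -0.0566]
A−BK = [1.8868 -0.9434; -2.1132 1.0566]
AᵀP(A−BK) = [8.4906 -4.2453; -4.2453 2.1226]
P' = Q + AᵀP(A−BK) = [19.7406 -2.7453; -2.7453 3.1226]
tr(P') = 22.8632

22.8632


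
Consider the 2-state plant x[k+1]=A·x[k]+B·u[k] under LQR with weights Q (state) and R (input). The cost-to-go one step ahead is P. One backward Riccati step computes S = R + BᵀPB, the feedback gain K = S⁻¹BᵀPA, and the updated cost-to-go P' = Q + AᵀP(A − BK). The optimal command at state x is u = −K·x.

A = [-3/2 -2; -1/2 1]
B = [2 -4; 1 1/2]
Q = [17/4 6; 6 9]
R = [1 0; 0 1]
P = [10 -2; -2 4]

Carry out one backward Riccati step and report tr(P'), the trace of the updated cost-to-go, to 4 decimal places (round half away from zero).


BᵀP = [18.0000 0.0000; -41.0000 10.0000]
S = R + BᵀPB = [1 0; 0 1] + [36.0000 -72.0000; -72.0000 169.0000] = [37.0000 -72.0000; -72.0000 170.0000]
BᵀPA = [-27.0000 -36.0000; 56.5000 92.0000]
K = S⁻¹·BᵀPA = [-0.4720 0.4557; 0.1325 0.7342]
A−BK = [-0.0262 0.0253; -0.0943 0.1772]
AᵀP(A−BK) = [0.2728 -0.1772; -0.1772 0.8608]
P' = Q + AᵀP(A−BK) = [4.5228 5.8228; 5.8228 9.8608]
tr(P') = 14.3836

14.3836


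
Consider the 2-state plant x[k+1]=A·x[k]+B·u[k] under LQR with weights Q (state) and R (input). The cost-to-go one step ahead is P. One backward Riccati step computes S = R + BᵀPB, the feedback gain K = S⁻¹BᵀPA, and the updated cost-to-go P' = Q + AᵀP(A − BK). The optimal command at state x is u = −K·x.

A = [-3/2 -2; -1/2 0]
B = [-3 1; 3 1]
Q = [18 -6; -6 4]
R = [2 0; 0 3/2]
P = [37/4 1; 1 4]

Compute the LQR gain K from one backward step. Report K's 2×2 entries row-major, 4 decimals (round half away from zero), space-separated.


0.1788 0.3417 -0.8990 -0.9025

BᵀP = [-24.7500 9.0000; 10.2500 5.0000]
S = R + BᵀPB = [2 0; 0 3/2] + [101.2500 -15.7500; -15.7500 15.2500] = [103.2500 -15.7500; -15.7500 16.7500]
BᵀPA = [32.6250 49.5000; -17.8750 -20.5000]
K = S⁻¹·BᵀPA = [0.1788 0.3417; -0.8990 -0.9025]
A−BK = [-0.0645 -0.0722; -0.1375 -0.1227]
AᵀP(A−BK) = [1.4081 1.4677; 1.4677 1.5816]
P' = Q + AᵀP(A−BK) = [19.4081 -4.5323; -4.5323 5.5816]
tr(P') = 24.9897


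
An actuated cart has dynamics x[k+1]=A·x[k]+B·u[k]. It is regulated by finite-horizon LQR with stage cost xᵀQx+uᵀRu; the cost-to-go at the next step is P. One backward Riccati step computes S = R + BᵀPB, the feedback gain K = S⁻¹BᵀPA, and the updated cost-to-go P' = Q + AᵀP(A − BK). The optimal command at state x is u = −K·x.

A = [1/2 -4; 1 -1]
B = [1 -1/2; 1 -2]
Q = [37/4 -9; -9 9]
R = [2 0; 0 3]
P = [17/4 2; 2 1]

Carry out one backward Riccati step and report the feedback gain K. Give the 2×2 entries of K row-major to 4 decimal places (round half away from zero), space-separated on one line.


BᵀP = [6.2500 3.0000; -6.1250 -3.0000]
S = R + BᵀPB = [2 0; 0 3] + [9.2500 -9.1250; -9.1250 9.0625] = [11.2500 -9.1250; -9.1250 12.0625]
BᵀPA = [6.1250 -28.0000; -6.0625 27.5000]
K = S⁻¹·BᵀPA = [0.3540 -1.6555; -0.2348 1.0274]
A−BK = [0.0286 -1.8308; 0.1764 2.7104]
AᵀP(A−BK) = [0.4708 -2.1311; -2.1311 10.3909]
P' = Q + AᵀP(A−BK) = [9.7208 -11.1311; -11.1311 19.3909]
tr(P') = 29.1117

0.3540 -1.6555 -0.2348 1.0274


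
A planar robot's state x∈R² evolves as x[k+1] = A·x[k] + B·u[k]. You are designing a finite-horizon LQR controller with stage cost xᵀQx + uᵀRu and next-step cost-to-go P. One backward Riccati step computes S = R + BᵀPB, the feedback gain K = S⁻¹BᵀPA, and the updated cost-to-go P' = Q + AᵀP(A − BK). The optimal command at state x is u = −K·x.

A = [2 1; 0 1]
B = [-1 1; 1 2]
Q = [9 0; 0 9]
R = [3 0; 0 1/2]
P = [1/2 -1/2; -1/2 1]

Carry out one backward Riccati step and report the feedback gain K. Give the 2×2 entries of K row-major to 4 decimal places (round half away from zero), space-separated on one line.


-0.3200 -0.0400 -0.1200 0.3600

BᵀP = [-1.0000 1.5000; -0.5000 1.5000]
S = R + BᵀPB = [3 0; 0 1/2] + [2.5000 2.0000; 2.0000 2.5000] = [5.5000 2.0000; 2.0000 3.0000]
BᵀPA = [-2.0000 0.5000; -1.0000 1.0000]
K = S⁻¹·BᵀPA = [-0.3200 -0.0400; -0.1200 0.3600]
A−BK = [1.8000 0.6000; 0.5600 0.3200]
AᵀP(A−BK) = [1.2400 0.2800; 0.2800 0.1600]
P' = Q + AᵀP(A−BK) = [10.2400 0.2800; 0.2800 9.1600]
tr(P') = 19.4000


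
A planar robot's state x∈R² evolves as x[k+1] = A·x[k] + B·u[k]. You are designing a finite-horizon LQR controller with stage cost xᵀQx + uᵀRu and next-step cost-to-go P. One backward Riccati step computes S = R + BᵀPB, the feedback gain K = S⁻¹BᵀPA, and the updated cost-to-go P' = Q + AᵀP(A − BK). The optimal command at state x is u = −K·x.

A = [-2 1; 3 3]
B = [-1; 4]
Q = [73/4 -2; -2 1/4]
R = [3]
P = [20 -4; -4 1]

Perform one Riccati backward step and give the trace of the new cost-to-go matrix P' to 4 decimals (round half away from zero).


BᵀP = [-36.0000 8.0000]
S = R + BᵀPB = [3] + [68.0000] = [71.0000]
BᵀPA = [96.0000 -12.0000]
K = S⁻¹·BᵀPA = [1.3521 -0.1690]
A−BK = [-0.6479 0.8310; -2.4085 3.6761]
AᵀP(A−BK) = [7.1972 -2.7746; -2.7746 2.9718]
P' = Q + AᵀP(A−BK) = [25.4472 -4.7746; -4.7746 3.2218]
tr(P') = 28.6690

28.6690


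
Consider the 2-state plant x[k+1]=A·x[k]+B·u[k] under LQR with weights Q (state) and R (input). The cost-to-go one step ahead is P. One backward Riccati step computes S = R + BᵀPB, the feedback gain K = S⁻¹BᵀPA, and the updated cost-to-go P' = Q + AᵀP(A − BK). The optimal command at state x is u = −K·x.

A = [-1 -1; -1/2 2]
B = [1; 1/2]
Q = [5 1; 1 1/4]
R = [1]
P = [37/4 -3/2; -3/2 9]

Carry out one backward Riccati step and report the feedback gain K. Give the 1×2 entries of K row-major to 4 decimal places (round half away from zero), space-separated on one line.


-0.9091 -0.2273

BᵀP = [8.5000 3.0000]
S = R + BᵀPB = [1] + [10.0000] = [11.0000]
BᵀPA = [-10.0000 -2.5000]
K = S⁻¹·BᵀPA = [-0.9091 -0.2273]
A−BK = [-0.0909 -0.7727; -0.0455 2.1136]
AᵀP(A−BK) = [0.9091 0.2273; 0.2273 50.6818]
P' = Q + AᵀP(A−BK) = [5.9091 1.2273; 1.2273 50.9318]
tr(P') = 56.8409


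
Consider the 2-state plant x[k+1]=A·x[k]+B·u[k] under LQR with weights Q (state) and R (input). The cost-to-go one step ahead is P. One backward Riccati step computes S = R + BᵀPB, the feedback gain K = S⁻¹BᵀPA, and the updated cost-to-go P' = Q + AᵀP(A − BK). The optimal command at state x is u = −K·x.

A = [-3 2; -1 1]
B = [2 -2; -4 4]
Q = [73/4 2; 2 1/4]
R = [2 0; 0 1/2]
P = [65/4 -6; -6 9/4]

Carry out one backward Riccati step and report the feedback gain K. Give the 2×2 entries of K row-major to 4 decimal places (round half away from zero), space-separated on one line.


-0.1505 0.0932 0.6018 -0.3728

BᵀP = [56.5000 -21.0000; -56.5000 21.0000]
S = R + BᵀPB = [2 0; 0 1/2] + [197.0000 -197.0000; -197.0000 197.0000] = [199.0000 -197.0000; -197.0000 197.5000]
BᵀPA = [-148.5000 92.0000; 148.5000 -92.0000]
K = S⁻¹·BᵀPA = [-0.1505 0.0932; 0.6018 -0.3728]
A−BK = [-1.4954 1.0679; -4.0091 2.8642]
AᵀP(A−BK) = [0.7865 -0.5403; -0.5403 0.3726]
P' = Q + AᵀP(A−BK) = [19.0365 1.4597; 1.4597 0.6226]
tr(P') = 19.6591


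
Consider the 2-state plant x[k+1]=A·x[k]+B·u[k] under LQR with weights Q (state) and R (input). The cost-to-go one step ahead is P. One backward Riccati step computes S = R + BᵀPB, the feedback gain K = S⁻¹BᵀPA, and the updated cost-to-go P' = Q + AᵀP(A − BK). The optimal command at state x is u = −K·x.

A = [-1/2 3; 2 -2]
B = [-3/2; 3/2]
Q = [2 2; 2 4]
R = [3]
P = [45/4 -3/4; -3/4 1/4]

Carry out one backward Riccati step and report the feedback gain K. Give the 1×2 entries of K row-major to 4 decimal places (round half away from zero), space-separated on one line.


BᵀP = [-18.0000 1.5000]
S = R + BᵀPB = [3] + [29.2500] = [32.2500]
BᵀPA = [12.0000 -57.0000]
K = S⁻¹·BᵀPA = [0.3721 -1.7674]
A−BK = [0.0581 0.3488; 1.4419 0.6512]
AᵀP(A−BK) = [0.8474 -1.9157; -1.9157 10.5058]
P' = Q + AᵀP(A−BK) = [2.8474 0.0843; 0.0843 14.5058]
tr(P') = 17.3532

0.3721 -1.7674


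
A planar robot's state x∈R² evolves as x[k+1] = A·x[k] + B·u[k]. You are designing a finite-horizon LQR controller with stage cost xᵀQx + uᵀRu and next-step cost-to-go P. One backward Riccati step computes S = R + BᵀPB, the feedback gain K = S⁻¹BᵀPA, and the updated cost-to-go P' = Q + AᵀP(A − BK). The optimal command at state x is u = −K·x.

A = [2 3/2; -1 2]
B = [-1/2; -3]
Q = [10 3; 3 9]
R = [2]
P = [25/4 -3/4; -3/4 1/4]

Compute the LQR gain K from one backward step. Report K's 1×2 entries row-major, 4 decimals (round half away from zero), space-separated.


BᵀP = [-0.8750 -0.3750]
S = R + BᵀPB = [2] + [1.5625] = [3.5625]
BᵀPA = [-1.3750 -2.0625]
K = S⁻¹·BᵀPA = [-0.3860 -0.5789]
A−BK = [1.8070 1.2105; -2.1579 0.2632]
AᵀP(A−BK) = [27.7193 15.5789; 15.5789 9.3684]
P' = Q + AᵀP(A−BK) = [37.7193 18.5789; 18.5789 18.3684]
tr(P') = 56.0877

-0.3860 -0.5789


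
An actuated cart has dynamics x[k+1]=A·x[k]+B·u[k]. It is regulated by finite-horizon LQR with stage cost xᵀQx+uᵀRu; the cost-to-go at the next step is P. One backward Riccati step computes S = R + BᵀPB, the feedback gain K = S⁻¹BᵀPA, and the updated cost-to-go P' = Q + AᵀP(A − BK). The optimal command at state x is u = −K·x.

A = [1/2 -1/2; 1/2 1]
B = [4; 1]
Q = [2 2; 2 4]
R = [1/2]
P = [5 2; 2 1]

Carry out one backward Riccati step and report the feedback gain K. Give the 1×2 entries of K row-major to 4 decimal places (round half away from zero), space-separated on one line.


BᵀP = [22.0000 9.0000]
S = R + BᵀPB = [1/2] + [97.0000] = [97.5000]
BᵀPA = [15.5000 -2.0000]
K = S⁻¹·BᵀPA = [0.1590 -0.0205]
A−BK = [-0.1359 -0.4179; 0.3410 1.0205]
AᵀP(A−BK) = [0.0359 0.0679; 0.0679 0.2090]
P' = Q + AᵀP(A−BK) = [2.0359 2.0679; 2.0679 4.2090]
tr(P') = 6.2449

0.1590 -0.0205


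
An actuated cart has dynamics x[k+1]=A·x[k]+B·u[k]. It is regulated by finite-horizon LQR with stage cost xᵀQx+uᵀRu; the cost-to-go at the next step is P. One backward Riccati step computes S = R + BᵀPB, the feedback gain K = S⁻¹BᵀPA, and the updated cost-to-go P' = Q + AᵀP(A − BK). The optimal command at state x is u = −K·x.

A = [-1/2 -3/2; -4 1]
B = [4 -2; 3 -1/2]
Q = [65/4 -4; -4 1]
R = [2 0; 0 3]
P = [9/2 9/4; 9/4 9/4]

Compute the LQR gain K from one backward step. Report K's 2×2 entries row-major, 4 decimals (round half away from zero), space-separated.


BᵀP = [24.7500 15.7500; -10.1250 -5.6250]
S = R + BᵀPB = [2 0; 0 3] + [146.2500 -57.3750; -57.3750 23.0625] = [148.2500 -57.3750; -57.3750 26.0625]
BᵀPA = [-75.3750 -21.3750; 27.5625 9.5625]
K = S⁻¹·BᵀPA = [-0.6698 -0.0148; -0.4170 0.3344]
A−BK = [1.3452 -0.7721; -2.1990 1.2115]
AᵀP(A−BK) = [7.1310 -3.5797; -3.5797 2.1117]
P' = Q + AᵀP(A−BK) = [23.3810 -7.5797; -7.5797 3.1117]
tr(P') = 26.4927

-0.6698 -0.0148 -0.4170 0.3344


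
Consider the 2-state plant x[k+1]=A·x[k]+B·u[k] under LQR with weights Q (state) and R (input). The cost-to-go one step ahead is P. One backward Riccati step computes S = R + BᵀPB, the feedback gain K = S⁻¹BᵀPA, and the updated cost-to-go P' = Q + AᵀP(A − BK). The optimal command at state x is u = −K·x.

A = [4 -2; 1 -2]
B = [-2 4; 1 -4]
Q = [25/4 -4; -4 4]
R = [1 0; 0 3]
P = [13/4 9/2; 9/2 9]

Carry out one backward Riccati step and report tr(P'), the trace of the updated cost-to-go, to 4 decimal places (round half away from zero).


BᵀP = [-2.0000 0.0000; -5.0000 -18.0000]
S = R + BᵀPB = [1 0; 0 3] + [4.0000 -8.0000; -8.0000 52.0000] = [5.0000 -8.0000; -8.0000 55.0000]
BᵀPA = [-8.0000 4.0000; -38.0000 46.0000]
K = S⁻¹·BᵀPA = [-3.5261 2.7867; -1.2038 1.2417]
A−BK = [1.7630 -1.3934; -0.2891 0.1801]
AᵀP(A−BK) = [23.0474 -19.5213; -19.5213 16.7346]
P' = Q + AᵀP(A−BK) = [29.2974 -23.5213; -23.5213 20.7346]
tr(P') = 50.0320

50.0320


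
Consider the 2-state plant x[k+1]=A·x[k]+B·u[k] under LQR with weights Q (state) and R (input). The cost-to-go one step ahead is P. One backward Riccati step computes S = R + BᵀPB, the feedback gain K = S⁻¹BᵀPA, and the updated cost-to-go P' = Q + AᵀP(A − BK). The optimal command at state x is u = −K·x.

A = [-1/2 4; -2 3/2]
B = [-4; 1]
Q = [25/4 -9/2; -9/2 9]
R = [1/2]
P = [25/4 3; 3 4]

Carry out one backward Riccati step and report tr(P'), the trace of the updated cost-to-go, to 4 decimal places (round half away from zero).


BᵀP = [-22.0000 -8.0000]
S = R + BᵀPB = [1/2] + [80.0000] = [80.5000]
BᵀPA = [27.0000 -100.0000]
K = S⁻¹·BᵀPA = [0.3354 -1.2422]
A−BK = [0.8416 -0.9689; -2.3354 2.7422]
AᵀP(A−BK) = [14.5066 -17.2096; -17.2096 20.7764]
P' = Q + AᵀP(A−BK) = [20.7566 -21.7096; -21.7096 29.7764]
tr(P') = 50.5330

50.5330


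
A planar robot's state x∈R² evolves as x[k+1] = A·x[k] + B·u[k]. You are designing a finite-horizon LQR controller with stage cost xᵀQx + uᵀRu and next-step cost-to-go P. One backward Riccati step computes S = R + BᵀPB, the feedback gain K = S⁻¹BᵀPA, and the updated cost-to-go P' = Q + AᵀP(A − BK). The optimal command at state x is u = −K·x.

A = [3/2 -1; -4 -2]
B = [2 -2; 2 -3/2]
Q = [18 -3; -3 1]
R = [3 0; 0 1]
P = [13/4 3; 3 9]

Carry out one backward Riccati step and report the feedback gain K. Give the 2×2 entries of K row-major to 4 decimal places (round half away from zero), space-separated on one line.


BᵀP = [12.5000 24.0000; -11.0000 -19.5000]
S = R + BᵀPB = [3 0; 0 1] + [73.0000 -61.0000; -61.0000 51.2500] = [76.0000 -61.0000; -61.0000 52.2500]
BᵀPA = [-77.2500 -60.5000; 61.5000 50.0000]
K = S⁻¹·BᵀPA = [-1.1393 -0.4445; -0.1530 0.4380]
A−BK = [3.4725 0.7650; -1.9510 -0.4540]
AᵀP(A−BK) = [36.7149 8.8504; 8.8504 2.4578]
P' = Q + AᵀP(A−BK) = [54.7149 5.8504; 5.8504 3.4578]
tr(P') = 58.1727

-1.1393 -0.4445 -0.1530 0.4380


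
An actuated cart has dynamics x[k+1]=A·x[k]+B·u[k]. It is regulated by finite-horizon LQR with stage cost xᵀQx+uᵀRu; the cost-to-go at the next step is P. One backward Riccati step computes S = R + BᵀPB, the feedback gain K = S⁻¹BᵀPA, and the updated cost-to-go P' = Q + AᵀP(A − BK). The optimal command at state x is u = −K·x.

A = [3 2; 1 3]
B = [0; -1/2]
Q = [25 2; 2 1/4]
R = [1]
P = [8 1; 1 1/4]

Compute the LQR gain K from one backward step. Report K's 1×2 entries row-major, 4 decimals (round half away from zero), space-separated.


-1.5294 -1.2941

BᵀP = [-0.5000 -0.1250]
S = R + BᵀPB = [1] + [0.0625] = [1.0625]
BᵀPA = [-1.6250 -1.3750]
K = S⁻¹·BᵀPA = [-1.5294 -1.2941]
A−BK = [3.0000 2.0000; 0.2353 2.3529]
AᵀP(A−BK) = [75.7647 57.6471; 57.6471 44.4706]
P' = Q + AᵀP(A−BK) = [100.7647 59.6471; 59.6471 44.7206]
tr(P') = 145.4853


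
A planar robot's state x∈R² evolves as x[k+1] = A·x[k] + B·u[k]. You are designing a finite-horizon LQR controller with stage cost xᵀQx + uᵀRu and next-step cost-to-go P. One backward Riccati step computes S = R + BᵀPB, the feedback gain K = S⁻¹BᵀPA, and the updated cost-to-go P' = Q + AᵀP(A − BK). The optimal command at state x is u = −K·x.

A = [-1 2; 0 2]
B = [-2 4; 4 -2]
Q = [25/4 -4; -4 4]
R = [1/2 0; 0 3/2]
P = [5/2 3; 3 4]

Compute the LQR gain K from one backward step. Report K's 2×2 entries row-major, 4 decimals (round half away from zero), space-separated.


BᵀP = [7.0000 10.0000; 4.0000 4.0000]
S = R + BᵀPB = [1/2 0; 0 3/2] + [26.0000 8.0000; 8.0000 8.0000] = [26.5000 8.0000; 8.0000 9.5000]
BᵀPA = [-7.0000 34.0000; -4.0000 16.0000]
K = S⁻¹·BᵀPA = [-0.1838 1.0386; -0.2663 0.8096]
A−BK = [-0.3023 0.8389; 0.2024 -0.5353]
AᵀP(A−BK) = [0.1485 -0.4913; -0.4913 1.7337]
P' = Q + AᵀP(A−BK) = [6.3985 -4.4913; -4.4913 5.7337]
tr(P') = 12.1322

-0.1838 1.0386 -0.2663 0.8096


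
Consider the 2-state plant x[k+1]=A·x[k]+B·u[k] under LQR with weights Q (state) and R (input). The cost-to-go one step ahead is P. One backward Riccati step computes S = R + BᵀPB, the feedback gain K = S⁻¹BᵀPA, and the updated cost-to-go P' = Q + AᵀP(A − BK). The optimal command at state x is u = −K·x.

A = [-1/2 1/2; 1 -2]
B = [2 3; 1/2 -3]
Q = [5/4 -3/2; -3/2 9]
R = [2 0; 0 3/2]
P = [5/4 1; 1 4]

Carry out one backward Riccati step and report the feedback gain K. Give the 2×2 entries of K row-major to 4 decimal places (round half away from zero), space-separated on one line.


0.1633 -0.4849 -0.2889 0.5503

BᵀP = [3.0000 4.0000; 0.7500 -9.0000]
S = R + BᵀPB = [2 0; 0 3/2] + [8.0000 -3.0000; -3.0000 29.2500] = [10.0000 -3.0000; -3.0000 30.7500]
BᵀPA = [2.5000 -6.5000; -9.3750 18.3750]
K = S⁻¹·BᵀPA = [0.1633 -0.4849; -0.2889 0.5503]
A−BK = [0.0402 -0.1809; 0.0515 -0.1068]
AᵀP(A−BK) = [0.1954 -0.4416; -0.4416 1.0496]
P' = Q + AᵀP(A−BK) = [1.4454 -1.9416; -1.9416 10.0496]
tr(P') = 11.4950


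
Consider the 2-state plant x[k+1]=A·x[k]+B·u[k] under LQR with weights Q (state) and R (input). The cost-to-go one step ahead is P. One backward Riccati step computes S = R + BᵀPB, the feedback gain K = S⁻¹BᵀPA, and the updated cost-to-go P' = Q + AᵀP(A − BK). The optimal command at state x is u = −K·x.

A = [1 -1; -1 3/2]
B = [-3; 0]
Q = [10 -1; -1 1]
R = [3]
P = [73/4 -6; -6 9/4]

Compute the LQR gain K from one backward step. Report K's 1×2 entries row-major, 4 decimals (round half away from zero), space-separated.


-0.4350 0.4888

BᵀP = [-54.7500 18.0000]
S = R + BᵀPB = [3] + [164.2500] = [167.2500]
BᵀPA = [-72.7500 81.7500]
K = S⁻¹·BᵀPA = [-0.4350 0.4888]
A−BK = [-0.3049 0.4664; -1.0000 1.5000]
AᵀP(A−BK) = [0.8554 -1.0656; -1.0656 1.3540]
P' = Q + AᵀP(A−BK) = [10.8554 -2.0656; -2.0656 2.3540]
tr(P') = 13.2094


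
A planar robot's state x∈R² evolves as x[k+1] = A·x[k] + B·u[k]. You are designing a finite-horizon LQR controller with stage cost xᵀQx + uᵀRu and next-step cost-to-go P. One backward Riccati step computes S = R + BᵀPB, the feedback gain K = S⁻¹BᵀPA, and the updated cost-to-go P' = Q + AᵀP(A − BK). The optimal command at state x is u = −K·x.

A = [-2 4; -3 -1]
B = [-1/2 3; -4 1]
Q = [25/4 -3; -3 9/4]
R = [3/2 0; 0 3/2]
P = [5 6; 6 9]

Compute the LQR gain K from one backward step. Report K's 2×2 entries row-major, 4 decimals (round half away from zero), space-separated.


BᵀP = [-26.5000 -39.0000; 21.0000 27.0000]
S = R + BᵀPB = [3/2 0; 0 3/2] + [169.2500 -118.5000; -118.5000 90.0000] = [170.7500 -118.5000; -118.5000 91.5000]
BᵀPA = [170.0000 -67.0000; -123.0000 57.0000]
K = S⁻¹·BᵀPA = [0.6194 0.3946; -0.5421 1.1340]
A−BK = [-0.0640 0.7954; 0.0197 -0.5556]
AᵀP(A−BK) = [1.0251 -0.6011; -0.6011 2.8008]
P' = Q + AᵀP(A−BK) = [7.2751 -3.6011; -3.6011 5.0508]
tr(P') = 12.3259

0.6194 0.3946 -0.5421 1.1340


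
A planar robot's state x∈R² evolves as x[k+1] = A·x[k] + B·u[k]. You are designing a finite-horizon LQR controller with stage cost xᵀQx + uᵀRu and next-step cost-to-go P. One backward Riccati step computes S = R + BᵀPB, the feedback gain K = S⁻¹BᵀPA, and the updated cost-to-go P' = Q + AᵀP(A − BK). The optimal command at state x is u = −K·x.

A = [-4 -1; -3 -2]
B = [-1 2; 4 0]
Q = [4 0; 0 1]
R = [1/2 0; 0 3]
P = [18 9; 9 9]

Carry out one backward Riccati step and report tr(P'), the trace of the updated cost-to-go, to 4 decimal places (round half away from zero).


BᵀP = [18.0000 27.0000; 36.0000 18.0000]
S = R + BᵀPB = [1/2 0; 0 3] + [90.0000 36.0000; 36.0000 72.0000] = [90.5000 36.0000; 36.0000 75.0000]
BᵀPA = [-153.0000 -72.0000; -198.0000 -72.0000]
K = S⁻¹·BᵀPA = [-0.7916 -0.5113; -2.2600 -0.7146]
A−BK = [-0.2715 -0.0822; 0.1663 0.0453]
AᵀP(A−BK) = [16.3996 5.2830; 5.2830 1.7356]
P' = Q + AᵀP(A−BK) = [20.3996 5.2830; 5.2830 2.7356]
tr(P') = 23.1352

23.1352


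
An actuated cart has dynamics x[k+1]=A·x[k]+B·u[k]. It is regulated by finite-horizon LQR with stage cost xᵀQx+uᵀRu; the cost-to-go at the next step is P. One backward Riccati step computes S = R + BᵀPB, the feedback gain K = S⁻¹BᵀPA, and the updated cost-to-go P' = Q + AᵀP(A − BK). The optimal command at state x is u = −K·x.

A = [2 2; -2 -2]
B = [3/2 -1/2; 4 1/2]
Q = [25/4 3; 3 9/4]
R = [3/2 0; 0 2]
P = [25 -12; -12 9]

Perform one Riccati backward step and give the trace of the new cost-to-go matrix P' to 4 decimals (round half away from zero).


BᵀP = [-10.5000 18.0000; -18.5000 10.5000]
S = R + BᵀPB = [3/2 0; 0 2] + [56.2500 14.2500; 14.2500 14.5000] = [57.7500 14.2500; 14.2500 16.5000]
BᵀPA = [-57.0000 -57.0000; -58.0000 -58.0000]
K = S⁻¹·BᵀPA = [-0.1520 -0.1520; -3.3838 -3.3838]
A−BK = [0.5361 0.5361; 0.3001 0.3001]
AᵀP(A−BK) = [27.0708 27.0708; 27.0708 27.0708]
P' = Q + AᵀP(A−BK) = [33.3208 30.0708; 30.0708 29.3208]
tr(P') = 62.6415

62.6415


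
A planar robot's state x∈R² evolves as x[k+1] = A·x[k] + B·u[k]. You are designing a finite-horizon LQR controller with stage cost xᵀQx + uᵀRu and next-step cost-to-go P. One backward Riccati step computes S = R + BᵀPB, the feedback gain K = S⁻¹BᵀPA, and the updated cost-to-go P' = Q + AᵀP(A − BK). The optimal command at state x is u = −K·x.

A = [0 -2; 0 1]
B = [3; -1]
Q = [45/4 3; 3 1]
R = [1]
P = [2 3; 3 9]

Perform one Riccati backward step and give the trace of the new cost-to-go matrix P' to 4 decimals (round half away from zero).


13.6500

BᵀP = [3.0000 0.0000]
S = R + BᵀPB = [1] + [9.0000] = [10.0000]
BᵀPA = [0.0000 -6.0000]
K = S⁻¹·BᵀPA = [0.0000 -0.6000]
A−BK = [0.0000 -0.2000; 0.0000 0.4000]
AᵀP(A−BK) = [0.0000 0.0000; 0.0000 1.4000]
P' = Q + AᵀP(A−BK) = [11.2500 3.0000; 3.0000 2.4000]
tr(P') = 13.6500


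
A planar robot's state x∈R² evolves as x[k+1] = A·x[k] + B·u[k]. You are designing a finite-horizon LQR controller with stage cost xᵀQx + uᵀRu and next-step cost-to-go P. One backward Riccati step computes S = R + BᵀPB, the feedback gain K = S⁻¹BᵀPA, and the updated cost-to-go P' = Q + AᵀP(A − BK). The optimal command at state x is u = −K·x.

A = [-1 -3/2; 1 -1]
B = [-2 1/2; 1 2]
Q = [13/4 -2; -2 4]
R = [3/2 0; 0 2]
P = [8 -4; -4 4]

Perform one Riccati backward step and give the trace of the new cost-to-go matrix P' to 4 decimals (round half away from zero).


9.0751

BᵀP = [-20.0000 12.0000; -4.0000 6.0000]
S = R + BᵀPB = [3/2 0; 0 2] + [52.0000 14.0000; 14.0000 10.0000] = [53.5000 14.0000; 14.0000 12.0000]
BᵀPA = [32.0000 18.0000; 10.0000 0.0000]
K = S⁻¹·BᵀPA = [0.5471 0.4843; 0.1951 -0.5650]
A−BK = [-0.0034 -0.2489; 0.0628 -0.3543]
AᵀP(A−BK) = [0.5426 0.1525; 0.1525 1.2825]
P' = Q + AᵀP(A−BK) = [3.7926 -1.8475; -1.8475 5.2825]
tr(P') = 9.0751


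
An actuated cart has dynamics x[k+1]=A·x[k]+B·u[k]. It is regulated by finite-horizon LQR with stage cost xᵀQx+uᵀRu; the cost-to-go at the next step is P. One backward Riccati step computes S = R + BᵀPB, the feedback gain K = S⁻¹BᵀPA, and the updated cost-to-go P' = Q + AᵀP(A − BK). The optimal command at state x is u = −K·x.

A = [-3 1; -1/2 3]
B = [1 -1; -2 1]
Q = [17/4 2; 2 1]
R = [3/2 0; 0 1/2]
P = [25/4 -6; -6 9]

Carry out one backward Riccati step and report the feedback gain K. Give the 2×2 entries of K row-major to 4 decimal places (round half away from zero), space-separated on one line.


0.5211 -1.1355 1.8474 -0.5487

BᵀP = [18.2500 -24.0000; -12.2500 15.0000]
S = R + BᵀPB = [3/2 0; 0 1/2] + [66.2500 -42.2500; -42.2500 27.2500] = [67.7500 -42.2500; -42.2500 27.7500]
BᵀPA = [-42.7500 -53.7500; 29.2500 32.7500]
K = S⁻¹·BᵀPA = [0.5211 -1.1355; 1.8474 -0.5487]
A−BK = [-1.6737 1.5868; -1.3053 1.2776]
AᵀP(A−BK) = [8.7395 -7.7447; -7.7447 8.1849]
P' = Q + AᵀP(A−BK) = [12.9895 -5.7447; -5.7447 9.1849]
tr(P') = 22.1743


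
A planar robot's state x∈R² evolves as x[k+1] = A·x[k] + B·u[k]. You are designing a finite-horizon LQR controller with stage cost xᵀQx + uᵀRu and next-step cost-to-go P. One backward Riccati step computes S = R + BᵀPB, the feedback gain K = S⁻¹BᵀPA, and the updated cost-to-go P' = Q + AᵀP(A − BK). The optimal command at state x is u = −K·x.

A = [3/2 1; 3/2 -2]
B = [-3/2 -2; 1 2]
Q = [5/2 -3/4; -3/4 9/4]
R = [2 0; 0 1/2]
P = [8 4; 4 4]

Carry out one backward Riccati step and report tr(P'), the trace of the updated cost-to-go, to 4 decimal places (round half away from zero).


32.1111

BᵀP = [-8.0000 -2.0000; -8.0000 0.0000]
S = R + BᵀPB = [2 0; 0 1/2] + [10.0000 12.0000; 12.0000 16.0000] = [12.0000 12.0000; 12.0000 16.5000]
BᵀPA = [-15.0000 -4.0000; -12.0000 -8.0000]
K = S⁻¹·BᵀPA = [-1.9167 0.5556; 0.6667 -0.8889]
A−BK = [-0.0417 0.0556; 2.0833 -0.7778]
AᵀP(A−BK) = [24.2500 -8.3333; -8.3333 3.1111]
P' = Q + AᵀP(A−BK) = [26.7500 -9.0833; -9.0833 5.3611]
tr(P') = 32.1111


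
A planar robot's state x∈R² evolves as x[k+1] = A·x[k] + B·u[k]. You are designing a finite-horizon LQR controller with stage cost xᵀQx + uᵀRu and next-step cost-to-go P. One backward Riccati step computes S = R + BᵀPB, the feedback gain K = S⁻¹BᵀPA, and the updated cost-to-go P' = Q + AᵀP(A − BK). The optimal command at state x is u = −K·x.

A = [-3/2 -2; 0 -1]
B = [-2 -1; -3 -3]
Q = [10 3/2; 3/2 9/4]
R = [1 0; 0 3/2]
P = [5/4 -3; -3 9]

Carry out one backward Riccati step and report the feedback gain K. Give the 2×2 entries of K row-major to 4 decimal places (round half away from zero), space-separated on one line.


0.0978 0.2842 -0.2609 -0.1149

BᵀP = [6.5000 -21.0000; 7.7500 -24.0000]
S = R + BᵀPB = [1 0; 0 3/2] + [50.0000 56.5000; 56.5000 64.2500] = [51.0000 56.5000; 56.5000 65.7500]
BᵀPA = [-9.7500 8.0000; -11.6250 8.5000]
K = S⁻¹·BᵀPA = [0.0978 0.2842; -0.2609 -0.1149]
A−BK = [-1.5652 -1.5466; -0.4891 -0.4922]
AᵀP(A−BK) = [0.7337 0.6848; 0.6848 0.7034]
P' = Q + AᵀP(A−BK) = [10.7337 2.1848; 2.1848 2.9534]
tr(P') = 13.6871


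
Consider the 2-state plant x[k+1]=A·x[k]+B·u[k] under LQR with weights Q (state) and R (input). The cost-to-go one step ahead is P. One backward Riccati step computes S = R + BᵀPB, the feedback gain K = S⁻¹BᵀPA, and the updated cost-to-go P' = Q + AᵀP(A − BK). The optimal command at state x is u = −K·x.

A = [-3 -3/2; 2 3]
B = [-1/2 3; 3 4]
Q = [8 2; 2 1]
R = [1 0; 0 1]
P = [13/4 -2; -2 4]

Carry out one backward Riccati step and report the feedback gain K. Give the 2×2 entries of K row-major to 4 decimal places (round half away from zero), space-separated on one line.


1.5541 1.3034 -0.6598 -0.2289

BᵀP = [-7.6250 13.0000; 1.7500 10.0000]
S = R + BᵀPB = [1 0; 0 1] + [42.8125 29.1250; 29.1250 45.2500] = [43.8125 29.1250; 29.1250 46.2500]
BᵀPA = [48.8750 50.4375; 14.7500 27.3750]
K = S⁻¹·BᵀPA = [1.5541 1.3034; -0.6598 -0.2289]
A−BK = [-0.2436 -0.1617; -0.0233 0.0054]
AᵀP(A−BK) = [3.0230 2.2992; 2.2992 1.8397]
P' = Q + AᵀP(A−BK) = [11.0230 4.2992; 4.2992 2.8397]
tr(P') = 13.8627


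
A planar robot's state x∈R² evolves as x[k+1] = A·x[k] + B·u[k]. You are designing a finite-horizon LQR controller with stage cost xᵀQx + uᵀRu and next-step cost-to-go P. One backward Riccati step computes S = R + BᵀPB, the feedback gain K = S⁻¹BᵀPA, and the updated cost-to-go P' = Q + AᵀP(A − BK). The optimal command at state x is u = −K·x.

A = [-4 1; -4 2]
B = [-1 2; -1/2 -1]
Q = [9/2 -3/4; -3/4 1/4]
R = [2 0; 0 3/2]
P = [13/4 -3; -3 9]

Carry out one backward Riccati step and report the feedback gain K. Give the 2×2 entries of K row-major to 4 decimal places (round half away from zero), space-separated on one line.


3.2456 -1.3459 0.8026 -0.6533

BᵀP = [-1.7500 -1.5000; 9.5000 -15.0000]
S = R + BᵀPB = [2 0; 0 3/2] + [2.5000 -2.0000; -2.0000 34.0000] = [4.5000 -2.0000; -2.0000 35.5000]
BᵀPA = [13.0000 -4.7500; 22.0000 -20.5000]
K = S⁻¹·BᵀPA = [3.2456 -1.3459; 0.8026 -0.6533]
A−BK = [-2.3596 0.9607; -1.5746 0.6738]
AᵀP(A−BK) = [40.1509 -17.1308; -17.1308 7.4645]
P' = Q + AᵀP(A−BK) = [44.6509 -17.8808; -17.8808 7.7145]
tr(P') = 52.3654


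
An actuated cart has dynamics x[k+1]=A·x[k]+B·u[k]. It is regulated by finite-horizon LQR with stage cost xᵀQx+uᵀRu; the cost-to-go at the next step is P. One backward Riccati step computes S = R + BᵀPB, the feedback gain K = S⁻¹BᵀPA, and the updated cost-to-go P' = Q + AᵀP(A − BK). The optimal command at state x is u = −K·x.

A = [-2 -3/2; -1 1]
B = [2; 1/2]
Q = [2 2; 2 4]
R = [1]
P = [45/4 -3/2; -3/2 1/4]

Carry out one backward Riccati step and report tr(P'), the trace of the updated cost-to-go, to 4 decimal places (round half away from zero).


7.7214

BᵀP = [21.7500 -2.8750]
S = R + BᵀPB = [1] + [42.0625] = [43.0625]
BᵀPA = [-40.6250 -35.5000]
K = S⁻¹·BᵀPA = [-0.9434 -0.8244]
A−BK = [-0.1132 0.1488; -0.5283 1.4122]
AᵀP(A−BK) = [0.9245 0.7594; 0.7594 0.7969]
P' = Q + AᵀP(A−BK) = [2.9245 2.7594; 2.7594 4.7969]
tr(P') = 7.7214


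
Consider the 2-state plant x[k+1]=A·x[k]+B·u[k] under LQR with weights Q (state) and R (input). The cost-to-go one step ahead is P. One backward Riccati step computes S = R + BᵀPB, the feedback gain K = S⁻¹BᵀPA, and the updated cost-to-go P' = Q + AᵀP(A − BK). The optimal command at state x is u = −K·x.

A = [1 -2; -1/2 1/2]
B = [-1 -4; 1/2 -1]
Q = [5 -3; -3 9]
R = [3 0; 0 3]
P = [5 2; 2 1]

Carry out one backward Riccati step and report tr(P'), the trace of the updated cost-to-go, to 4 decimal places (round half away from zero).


BᵀP = [-4.0000 -1.5000; -22.0000 -9.0000]
S = R + BᵀPB = [3 0; 0 3] + [3.2500 17.5000; 17.5000 97.0000] = [6.2500 17.5000; 17.5000 100.0000]
BᵀPA = [-3.2500 7.2500; -17.5000 39.5000]
K = S⁻¹·BᵀPA = [-0.0588 0.1059; -0.1647 0.3765]
A−BK = [0.2824 -0.3882; -0.6353 0.8235]
AᵀP(A−BK) = [0.1765 -0.3176; -0.3176 0.6118]
P' = Q + AᵀP(A−BK) = [5.1765 -3.3176; -3.3176 9.6118]
tr(P') = 14.7882

14.7882


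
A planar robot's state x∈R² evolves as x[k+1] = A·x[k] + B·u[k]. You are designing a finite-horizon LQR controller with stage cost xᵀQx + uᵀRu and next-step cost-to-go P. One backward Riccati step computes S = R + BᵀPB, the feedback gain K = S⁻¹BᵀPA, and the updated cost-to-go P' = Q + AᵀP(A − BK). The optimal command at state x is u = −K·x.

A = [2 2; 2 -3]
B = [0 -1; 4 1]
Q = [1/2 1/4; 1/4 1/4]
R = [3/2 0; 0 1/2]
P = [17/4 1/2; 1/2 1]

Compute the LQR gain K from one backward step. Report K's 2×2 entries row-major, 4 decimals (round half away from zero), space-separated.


BᵀP = [2.0000 4.0000; -3.7500 0.5000]
S = R + BᵀPB = [3/2 0; 0 1/2] + [16.0000 2.0000; 2.0000 4.2500] = [17.5000 2.0000; 2.0000 4.7500]
BᵀPA = [12.0000 -8.0000; -6.5000 -9.0000]
K = S⁻¹·BᵀPA = [0.8847 -0.2528; -1.7409 -1.7883]
A−BK = [0.2591 0.2117; 0.2022 -0.2006]
AᵀP(A−BK) = [3.0679 1.4092; 1.4092 1.8831]
P' = Q + AᵀP(A−BK) = [3.5679 1.6592; 1.6592 2.1331]
tr(P') = 5.7010

0.8847 -0.2528 -1.7409 -1.7883


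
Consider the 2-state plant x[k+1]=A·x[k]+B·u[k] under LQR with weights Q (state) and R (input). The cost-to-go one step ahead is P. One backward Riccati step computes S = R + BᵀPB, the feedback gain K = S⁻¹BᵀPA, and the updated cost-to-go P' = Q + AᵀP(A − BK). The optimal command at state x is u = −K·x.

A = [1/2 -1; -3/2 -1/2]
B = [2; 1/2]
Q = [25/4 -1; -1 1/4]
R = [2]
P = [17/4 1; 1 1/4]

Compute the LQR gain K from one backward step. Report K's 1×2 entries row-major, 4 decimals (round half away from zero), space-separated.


0.0623 -0.4777

BᵀP = [9.0000 2.1250]
S = R + BᵀPB = [2] + [19.0625] = [21.0625]
BᵀPA = [1.3125 -10.0625]
K = S⁻¹·BᵀPA = [0.0623 -0.4777]
A−BK = [0.3754 -0.0445; -1.5312 -0.2611]
AᵀP(A−BK) = [0.0432 -0.0605; -0.0605 0.5052]
P' = Q + AᵀP(A−BK) = [6.2932 -1.0605; -1.0605 0.7552]
tr(P') = 7.0484


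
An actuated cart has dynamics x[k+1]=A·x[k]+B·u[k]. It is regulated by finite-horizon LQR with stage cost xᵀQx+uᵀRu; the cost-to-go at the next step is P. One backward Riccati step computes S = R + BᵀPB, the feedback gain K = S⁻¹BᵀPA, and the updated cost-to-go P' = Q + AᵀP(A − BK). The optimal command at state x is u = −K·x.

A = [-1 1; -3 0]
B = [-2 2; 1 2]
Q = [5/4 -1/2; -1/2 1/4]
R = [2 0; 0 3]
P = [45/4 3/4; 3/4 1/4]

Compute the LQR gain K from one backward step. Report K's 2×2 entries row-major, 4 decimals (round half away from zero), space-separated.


BᵀP = [-21.7500 -1.2500; 24.0000 2.0000]
S = R + BᵀPB = [2 0; 0 3] + [42.2500 -46.0000; -46.0000 52.0000] = [44.2500 -46.0000; -46.0000 55.0000]
BᵀPA = [25.5000 -21.7500; -30.0000 24.0000]
K = S⁻¹·BᵀPA = [0.0708 -0.2903; -0.4862 0.1935]
A−BK = [0.1141 0.0323; -2.0983 -0.0968]
AᵀP(A−BK) = [1.6074 -0.2903; -0.2903 0.2903]
P' = Q + AᵀP(A−BK) = [2.8574 -0.7903; -0.7903 0.5403]
tr(P') = 3.3977

0.0708 -0.2903 -0.4862 0.1935


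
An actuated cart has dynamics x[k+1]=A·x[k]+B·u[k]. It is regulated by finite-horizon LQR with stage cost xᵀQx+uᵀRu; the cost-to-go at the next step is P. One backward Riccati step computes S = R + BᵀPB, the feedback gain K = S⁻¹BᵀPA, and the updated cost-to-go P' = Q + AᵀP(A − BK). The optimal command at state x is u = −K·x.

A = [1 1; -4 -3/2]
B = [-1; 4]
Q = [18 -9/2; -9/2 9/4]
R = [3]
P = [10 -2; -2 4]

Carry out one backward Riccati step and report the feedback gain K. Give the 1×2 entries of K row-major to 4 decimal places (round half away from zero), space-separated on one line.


BᵀP = [-18.0000 18.0000]
S = R + BᵀPB = [3] + [90.0000] = [93.0000]
BᵀPA = [-90.0000 -45.0000]
K = S⁻¹·BᵀPA = [-0.9677 -0.4839]
A−BK = [0.0323 0.5161; -0.1290 0.4355]
AᵀP(A−BK) = [2.9032 1.4516; 1.4516 3.2258]
P' = Q + AᵀP(A−BK) = [20.9032 -3.0484; -3.0484 5.4758]
tr(P') = 26.3790

-0.9677 -0.4839
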